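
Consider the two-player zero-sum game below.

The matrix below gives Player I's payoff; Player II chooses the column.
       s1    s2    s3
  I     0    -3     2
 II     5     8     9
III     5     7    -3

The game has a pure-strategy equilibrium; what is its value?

Row minima: -3, 5, -3 → Player I's maximin is 5.
Column maxima: 5, 8, 9 → Player II's minimax is 5.
They coincide at (II, s1), so the value is 5.

5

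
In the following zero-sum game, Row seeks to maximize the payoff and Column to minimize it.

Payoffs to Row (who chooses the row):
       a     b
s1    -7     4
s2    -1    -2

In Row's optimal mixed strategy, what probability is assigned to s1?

Row minima are -7 and -2, so Row's maximin is -2; column maxima are -1 and 4, so Column's minimax is -1. These differ, so the equilibrium is in mixed strategies.
Let Row play s1 with probability p. Column is indifferent when −7p − (1−p) = 4p − 2(1−p), giving p = 1/12.

1/12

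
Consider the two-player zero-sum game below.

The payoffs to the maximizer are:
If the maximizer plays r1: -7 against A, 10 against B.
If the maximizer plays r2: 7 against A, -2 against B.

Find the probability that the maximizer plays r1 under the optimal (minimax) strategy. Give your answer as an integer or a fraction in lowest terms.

Row minima are -7 and -2, so the maximizer's maximin is -2; column maxima are 7 and 10, so the minimizer's minimax is 7. These differ, so the equilibrium is in mixed strategies.
Let the maximizer play r1 with probability p. The minimizer is indifferent when −7p + 7(1−p) = 10p − 2(1−p), giving p = 9/26.

9/26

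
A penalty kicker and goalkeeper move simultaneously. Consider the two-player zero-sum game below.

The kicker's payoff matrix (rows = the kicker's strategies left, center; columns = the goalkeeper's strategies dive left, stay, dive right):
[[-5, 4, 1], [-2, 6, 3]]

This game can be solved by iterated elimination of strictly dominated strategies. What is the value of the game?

Column stay is strictly dominated by dive left for the goalkeeper (-5<4, -2<6); eliminate stay.
Column dive right is strictly dominated by dive left for the goalkeeper (-5<1, -2<3); eliminate dive right.
Row left is strictly dominated by row center (-2>-5); eliminate left.
Only (center, dive left) remains, with payoff -2.

-2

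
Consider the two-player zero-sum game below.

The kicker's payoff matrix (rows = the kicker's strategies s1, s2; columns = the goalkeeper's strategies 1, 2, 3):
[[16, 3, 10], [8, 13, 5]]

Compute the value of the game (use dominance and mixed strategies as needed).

23/3

Column 1 is strictly dominated by 3 for the goalkeeper (it gives the kicker more in every row).
The remaining 2×2 game on (s1, s2) × (2, 3) has no saddle point. Let the kicker play s1 with probability p; indifference gives 3p + 13(1−p) = 10p + 5(1−p), so p = 8/15.
Similarly the goalkeeper's optimal q on 2 is 1/3, and the value is 3·(1/3) + (10)·(2/3) = 23/3.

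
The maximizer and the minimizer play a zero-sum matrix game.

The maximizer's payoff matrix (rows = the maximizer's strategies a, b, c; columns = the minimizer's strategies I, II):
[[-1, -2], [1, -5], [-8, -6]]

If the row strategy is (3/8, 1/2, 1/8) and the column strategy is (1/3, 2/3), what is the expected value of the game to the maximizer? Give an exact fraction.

Against (1/3, 2/3), each row's expected payoff is a: -5/3; b: -3; c: -20/3.
Taking the (3/8, 1/2, 1/8)-weighted average: (3/8)·(-5/3) + (1/2)·(-3) + (1/8)·(-20/3) = -71/24.

-71/24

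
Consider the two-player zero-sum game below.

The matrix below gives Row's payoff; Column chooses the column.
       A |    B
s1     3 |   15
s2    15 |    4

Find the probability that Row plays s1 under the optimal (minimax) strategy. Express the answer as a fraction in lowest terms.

11/23

Row minima are 3 and 4, so Row's maximin is 4; column maxima are 15 and 15, so Column's minimax is 15. These differ, so the equilibrium is in mixed strategies.
Let Row play s1 with probability p. Column is indifferent when 3p + 15(1−p) = 15p + 4(1−p), giving p = 11/23.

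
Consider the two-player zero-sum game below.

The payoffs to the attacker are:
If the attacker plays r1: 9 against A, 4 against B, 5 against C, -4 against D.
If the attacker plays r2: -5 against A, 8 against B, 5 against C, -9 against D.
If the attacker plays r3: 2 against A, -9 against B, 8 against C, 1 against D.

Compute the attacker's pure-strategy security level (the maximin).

The worst-case payoff for each row is r1: -4, r2: -9, r3: -9.
The best of these is -4.

-4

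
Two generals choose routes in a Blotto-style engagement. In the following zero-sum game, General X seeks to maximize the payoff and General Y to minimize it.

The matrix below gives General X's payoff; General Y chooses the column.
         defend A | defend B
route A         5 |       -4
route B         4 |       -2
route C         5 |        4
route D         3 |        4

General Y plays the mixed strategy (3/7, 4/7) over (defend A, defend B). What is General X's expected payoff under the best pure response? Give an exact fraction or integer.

31/7

route A: (5)·(3/7) + (-4)·(4/7) = -1/7.
route B: (4)·(3/7) + (-2)·(4/7) = 4/7.
route C: (5)·(3/7) + (4)·(4/7) = 31/7.
route D: (3)·(3/7) + (4)·(4/7) = 25/7.
The best pure response is route C with expected payoff 31/7.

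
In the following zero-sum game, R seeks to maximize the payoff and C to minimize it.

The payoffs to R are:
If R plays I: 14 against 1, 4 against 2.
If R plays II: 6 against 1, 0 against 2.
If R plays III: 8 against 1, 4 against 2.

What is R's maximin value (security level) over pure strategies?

4

The worst-case payoff for each row is I: 4, II: 0, III: 4.
The best of these is 4.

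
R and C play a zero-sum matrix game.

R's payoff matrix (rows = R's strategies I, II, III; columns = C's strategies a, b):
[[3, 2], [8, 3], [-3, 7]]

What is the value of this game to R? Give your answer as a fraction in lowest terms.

13/3

Row I is strictly dominated by row II, so R never plays it.
The remaining 2×2 game on (II, III) × (a, b) has no saddle point. Let R play II with probability p; indifference gives 8p − 3(1−p) = 3p + 7(1−p), so p = 2/3.
Similarly C's optimal q on a is 4/15, and the value is 8·(4/15) + (3)·(11/15) = 13/3.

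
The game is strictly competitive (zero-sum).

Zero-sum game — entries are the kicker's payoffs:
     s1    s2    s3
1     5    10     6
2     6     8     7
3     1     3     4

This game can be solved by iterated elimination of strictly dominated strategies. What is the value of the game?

6

Row 3 is strictly dominated by row 1 (5>1, 10>3, 6>4); eliminate 3.
Column s3 is strictly dominated by s1 for the goalkeeper (5<6, 6<7); eliminate s3.
Column s2 is strictly dominated by s1 for the goalkeeper (5<10, 6<8); eliminate s2.
Row 1 is strictly dominated by row 2 (6>5); eliminate 1.
Only (2, s1) remains, with payoff 6.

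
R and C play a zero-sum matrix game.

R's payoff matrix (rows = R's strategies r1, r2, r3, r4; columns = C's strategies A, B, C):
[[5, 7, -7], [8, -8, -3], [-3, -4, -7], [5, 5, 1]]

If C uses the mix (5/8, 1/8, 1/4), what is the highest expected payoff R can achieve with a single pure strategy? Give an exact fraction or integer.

4

r1: (5)·(5/8) + (7)·(1/8) + (-7)·(1/4) = 9/4.
r2: (8)·(5/8) + (-8)·(1/8) + (-3)·(1/4) = 13/4.
r3: (-3)·(5/8) + (-4)·(1/8) + (-7)·(1/4) = -33/8.
r4: (5)·(5/8) + (5)·(1/8) + (1)·(1/4) = 4.
The best pure response is r4 with expected payoff 4.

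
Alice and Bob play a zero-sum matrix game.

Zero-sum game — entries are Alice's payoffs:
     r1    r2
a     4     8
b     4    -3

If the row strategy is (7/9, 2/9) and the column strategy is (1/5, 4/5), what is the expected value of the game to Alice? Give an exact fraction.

236/45

Against (1/5, 4/5), each row's expected payoff is a: 36/5; b: -8/5.
Taking the (7/9, 2/9)-weighted average: (7/9)·(36/5) + (2/9)·(-8/5) = 236/45.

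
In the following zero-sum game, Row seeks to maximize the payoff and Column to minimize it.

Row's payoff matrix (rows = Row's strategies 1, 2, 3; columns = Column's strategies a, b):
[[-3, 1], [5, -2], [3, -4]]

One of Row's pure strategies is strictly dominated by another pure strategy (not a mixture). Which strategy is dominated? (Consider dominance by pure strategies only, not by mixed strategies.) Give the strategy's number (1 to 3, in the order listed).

3

Compare 3 with 2: 5 > 3, -2 > -4.
So 2 strictly dominates 3 for Row; 3 is strictly dominated.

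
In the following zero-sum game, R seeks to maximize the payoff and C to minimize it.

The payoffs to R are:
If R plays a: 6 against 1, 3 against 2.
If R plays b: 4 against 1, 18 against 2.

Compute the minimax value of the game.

Row minima are 3 and 4, so R's maximin is 4; column maxima are 6 and 18, so C's minimax is 6. These differ, so the equilibrium is in mixed strategies.
Let R play a with probability p. C is indifferent when 6p + 4(1−p) = 3p + 18(1−p), giving p = 14/17.
Let C play 1 with probability q. R is indifferent when 6q + 3(1−q) = 4q + 18(1−q), giving q = 15/17.
The value is 6·(15/17) + (3)·(2/17) = 96/17.

96/17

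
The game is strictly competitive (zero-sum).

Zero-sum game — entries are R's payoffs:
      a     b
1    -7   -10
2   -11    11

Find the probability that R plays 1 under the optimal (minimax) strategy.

Row minima are -10 and -11, so R's maximin is -10; column maxima are -7 and 11, so C's minimax is -7. These differ, so the equilibrium is in mixed strategies.
Let R play 1 with probability p. C is indifferent when −7p − 11(1−p) = −10p + 11(1−p), giving p = 22/25.

22/25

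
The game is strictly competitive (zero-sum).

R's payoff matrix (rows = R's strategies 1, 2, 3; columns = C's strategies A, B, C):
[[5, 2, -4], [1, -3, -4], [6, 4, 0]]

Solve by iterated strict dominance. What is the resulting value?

Column A is strictly dominated by B for C (2<5, -3<1, 4<6); eliminate A.
Row 2 is strictly dominated by row 3 (4>-3, 0>-4); eliminate 2.
Column B is strictly dominated by C for C (-4<2, 0<4); eliminate B.
Row 1 is strictly dominated by row 3 (0>-4); eliminate 1.
Only (3, C) remains, with payoff 0.

0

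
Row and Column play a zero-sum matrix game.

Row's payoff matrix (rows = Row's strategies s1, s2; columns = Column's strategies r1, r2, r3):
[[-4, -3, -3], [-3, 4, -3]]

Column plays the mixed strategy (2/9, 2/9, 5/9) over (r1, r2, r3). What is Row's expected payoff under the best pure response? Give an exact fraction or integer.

-13/9

s1: (-4)·(2/9) + (-3)·(2/9) + (-3)·(5/9) = -29/9.
s2: (-3)·(2/9) + (4)·(2/9) + (-3)·(5/9) = -13/9.
The best pure response is s2 with expected payoff -13/9.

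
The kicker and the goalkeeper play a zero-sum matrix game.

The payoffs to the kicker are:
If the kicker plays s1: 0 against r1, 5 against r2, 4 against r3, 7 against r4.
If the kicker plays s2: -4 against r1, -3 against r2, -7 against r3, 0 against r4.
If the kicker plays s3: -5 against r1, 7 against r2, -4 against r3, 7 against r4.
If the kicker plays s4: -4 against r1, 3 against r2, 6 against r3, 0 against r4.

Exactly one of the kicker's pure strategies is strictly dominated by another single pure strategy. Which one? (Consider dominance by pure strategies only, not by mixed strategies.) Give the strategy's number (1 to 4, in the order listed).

Compare s2 with s1: 0 > -4, 5 > -3, 4 > -7, 7 > 0.
So s1 strictly dominates s2 for the kicker; s2 is strictly dominated.

2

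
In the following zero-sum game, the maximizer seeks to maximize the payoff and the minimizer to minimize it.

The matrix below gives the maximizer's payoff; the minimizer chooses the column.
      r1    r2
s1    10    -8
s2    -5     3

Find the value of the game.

-5/13

Row minima are -8 and -5, so the maximizer's maximin is -5; column maxima are 10 and 3, so the minimizer's minimax is 3. These differ, so the equilibrium is in mixed strategies.
Let the maximizer play s1 with probability p. The minimizer is indifferent when 10p − 5(1−p) = −8p + 3(1−p), giving p = 4/13.
Let the minimizer play r1 with probability q. The maximizer is indifferent when 10q − 8(1−q) = −5q + 3(1−q), giving q = 11/26.
The value is 10·(11/26) + (-8)·(15/26) = -5/13.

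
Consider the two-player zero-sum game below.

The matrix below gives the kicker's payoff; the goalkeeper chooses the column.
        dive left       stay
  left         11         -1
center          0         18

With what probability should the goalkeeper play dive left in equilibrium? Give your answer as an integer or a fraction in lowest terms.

19/30

Row minima are -1 and 0, so the kicker's maximin is 0; column maxima are 11 and 18, so the goalkeeper's minimax is 11. These differ, so the equilibrium is in mixed strategies.
Let the goalkeeper play dive left with probability q. The kicker is indifferent when 11q − (1−q) = 18(1−q), giving q = 19/30.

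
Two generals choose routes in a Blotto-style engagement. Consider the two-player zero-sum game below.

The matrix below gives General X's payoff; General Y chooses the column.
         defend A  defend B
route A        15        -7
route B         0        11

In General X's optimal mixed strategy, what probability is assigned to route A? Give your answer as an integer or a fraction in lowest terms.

Row minima are -7 and 0, so General X's maximin is 0; column maxima are 15 and 11, so General Y's minimax is 11. These differ, so the equilibrium is in mixed strategies.
Let General X play route A with probability p. General Y is indifferent when 15p = −7p + 11(1−p), giving p = 1/3.

1/3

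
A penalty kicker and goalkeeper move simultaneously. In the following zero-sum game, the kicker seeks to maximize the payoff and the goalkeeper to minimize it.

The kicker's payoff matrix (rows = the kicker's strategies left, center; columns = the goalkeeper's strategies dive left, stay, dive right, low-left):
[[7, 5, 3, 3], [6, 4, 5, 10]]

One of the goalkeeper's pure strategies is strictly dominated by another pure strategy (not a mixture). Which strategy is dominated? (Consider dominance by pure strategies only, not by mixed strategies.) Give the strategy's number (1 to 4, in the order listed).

The goalkeeper prefers columns that give the kicker less. Compare dive left with stay: 5 < 7, 4 < 6.
So stay strictly dominates dive left for the goalkeeper; dive left is strictly dominated.

1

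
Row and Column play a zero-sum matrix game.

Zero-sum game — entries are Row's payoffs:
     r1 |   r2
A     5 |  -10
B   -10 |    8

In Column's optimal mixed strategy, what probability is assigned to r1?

Row minima are -10 and -10, so Row's maximin is -10; column maxima are 5 and 8, so Column's minimax is 5. These differ, so the equilibrium is in mixed strategies.
Let Column play r1 with probability q. Row is indifferent when 5q − 10(1−q) = −10q + 8(1−q), giving q = 6/11.

6/11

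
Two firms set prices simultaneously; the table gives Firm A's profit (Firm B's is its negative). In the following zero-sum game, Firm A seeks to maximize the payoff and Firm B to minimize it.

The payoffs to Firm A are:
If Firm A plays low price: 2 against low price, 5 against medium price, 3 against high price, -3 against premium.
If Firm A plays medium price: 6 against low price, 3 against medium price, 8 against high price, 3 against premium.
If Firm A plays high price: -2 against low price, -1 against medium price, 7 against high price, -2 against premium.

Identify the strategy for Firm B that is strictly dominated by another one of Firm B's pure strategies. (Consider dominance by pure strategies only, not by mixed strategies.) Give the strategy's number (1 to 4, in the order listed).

Firm B prefers columns that give Firm A less. Compare high price with low price: 2 < 3, 6 < 8, -2 < 7.
So low price strictly dominates high price for Firm B; high price is strictly dominated.

3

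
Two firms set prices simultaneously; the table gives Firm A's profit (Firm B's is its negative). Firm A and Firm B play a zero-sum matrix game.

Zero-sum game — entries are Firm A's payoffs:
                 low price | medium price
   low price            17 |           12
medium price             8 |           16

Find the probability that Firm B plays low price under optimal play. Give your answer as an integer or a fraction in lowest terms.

4/13

Row minima are 12 and 8, so Firm A's maximin is 12; column maxima are 17 and 16, so Firm B's minimax is 16. These differ, so the equilibrium is in mixed strategies.
Let Firm B play low price with probability q. Firm A is indifferent when 17q + 12(1−q) = 8q + 16(1−q), giving q = 4/13.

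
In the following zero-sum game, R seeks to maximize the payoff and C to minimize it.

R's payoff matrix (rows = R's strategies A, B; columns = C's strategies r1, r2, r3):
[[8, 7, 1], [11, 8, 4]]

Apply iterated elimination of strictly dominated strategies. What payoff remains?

Column r1 is strictly dominated by r2 for C (7<8, 8<11); eliminate r1.
Column r2 is strictly dominated by r3 for C (1<7, 4<8); eliminate r2.
Row A is strictly dominated by row B (4>1); eliminate A.
Only (B, r3) remains, with payoff 4.

4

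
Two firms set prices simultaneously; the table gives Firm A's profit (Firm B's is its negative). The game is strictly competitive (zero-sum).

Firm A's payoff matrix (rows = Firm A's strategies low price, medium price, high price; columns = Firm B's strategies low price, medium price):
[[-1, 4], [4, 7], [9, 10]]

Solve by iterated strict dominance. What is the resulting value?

9

Row low price is strictly dominated by row medium price (4>-1, 7>4); eliminate low price.
Column medium price is strictly dominated by low price for Firm B (4<7, 9<10); eliminate medium price.
Row medium price is strictly dominated by row high price (9>4); eliminate medium price.
Only (high price, low price) remains, with payoff 9.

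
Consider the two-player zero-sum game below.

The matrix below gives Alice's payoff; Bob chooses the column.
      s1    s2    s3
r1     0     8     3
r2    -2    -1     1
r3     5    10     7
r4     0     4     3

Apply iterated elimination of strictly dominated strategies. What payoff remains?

Row r1 is strictly dominated by row r3 (5>0, 10>8, 7>3); eliminate r1.
Column s2 is strictly dominated by s1 for Bob (-2<-1, 5<10, 0<4); eliminate s2.
Row r4 is strictly dominated by row r3 (5>0, 7>3); eliminate r4.
Row r2 is strictly dominated by row r3 (5>-2, 7>1); eliminate r2.
Column s3 is strictly dominated by s1 for Bob (5<7); eliminate s3.
Only (r3, s1) remains, with payoff 5.

5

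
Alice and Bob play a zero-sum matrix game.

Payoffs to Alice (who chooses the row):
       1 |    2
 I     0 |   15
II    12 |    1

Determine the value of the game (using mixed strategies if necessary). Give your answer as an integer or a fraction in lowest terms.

Row minima are 0 and 1, so Alice's maximin is 1; column maxima are 12 and 15, so Bob's minimax is 12. These differ, so the equilibrium is in mixed strategies.
Let Alice play I with probability p. Bob is indifferent when 12(1−p) = 15p + (1−p), giving p = 11/26.
Let Bob play 1 with probability q. Alice is indifferent when 15(1−q) = 12q + (1−q), giving q = 7/13.
The value is 0·(7/13) + (15)·(6/13) = 90/13.

90/13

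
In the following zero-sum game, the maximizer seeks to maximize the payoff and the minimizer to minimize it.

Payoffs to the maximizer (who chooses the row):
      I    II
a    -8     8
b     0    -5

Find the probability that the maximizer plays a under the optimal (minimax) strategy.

Row minima are -8 and -5, so the maximizer's maximin is -5; column maxima are 0 and 8, so the minimizer's minimax is 0. These differ, so the equilibrium is in mixed strategies.
Let the maximizer play a with probability p. The minimizer is indifferent when −8p = 8p − 5(1−p), giving p = 5/21.

5/21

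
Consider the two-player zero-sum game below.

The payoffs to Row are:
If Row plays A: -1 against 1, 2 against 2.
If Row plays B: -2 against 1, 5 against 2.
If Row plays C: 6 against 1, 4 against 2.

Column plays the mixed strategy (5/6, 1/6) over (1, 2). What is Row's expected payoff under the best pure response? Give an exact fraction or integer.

A: (-1)·(5/6) + (2)·(1/6) = -1/2.
B: (-2)·(5/6) + (5)·(1/6) = -5/6.
C: (6)·(5/6) + (4)·(1/6) = 17/3.
The best pure response is C with expected payoff 17/3.

17/3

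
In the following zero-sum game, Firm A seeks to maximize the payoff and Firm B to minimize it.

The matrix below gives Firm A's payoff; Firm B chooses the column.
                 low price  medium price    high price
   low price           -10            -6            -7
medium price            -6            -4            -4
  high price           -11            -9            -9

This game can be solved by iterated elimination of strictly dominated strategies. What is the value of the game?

Column high price is strictly dominated by low price for Firm B (-10<-7, -6<-4, -11<-9); eliminate high price.
Row high price is strictly dominated by row low price (-10>-11, -6>-9); eliminate high price.
Column medium price is strictly dominated by low price for Firm B (-10<-6, -6<-4); eliminate medium price.
Row low price is strictly dominated by row medium price (-6>-10); eliminate low price.
Only (medium price, low price) remains, with payoff -6.

-6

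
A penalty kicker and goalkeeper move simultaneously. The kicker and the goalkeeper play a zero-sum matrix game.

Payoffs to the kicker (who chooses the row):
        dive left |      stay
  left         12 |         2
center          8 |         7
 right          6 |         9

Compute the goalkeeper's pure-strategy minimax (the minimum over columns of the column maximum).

9

The worst case (largest entry) in each column is dive left: 12, stay: 9.
The best (smallest) of these is 9.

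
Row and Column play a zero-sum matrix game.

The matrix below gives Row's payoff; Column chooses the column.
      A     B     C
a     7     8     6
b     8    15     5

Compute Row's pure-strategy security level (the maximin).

The worst-case payoff for each row is a: 6, b: 5.
The best of these is 6.

6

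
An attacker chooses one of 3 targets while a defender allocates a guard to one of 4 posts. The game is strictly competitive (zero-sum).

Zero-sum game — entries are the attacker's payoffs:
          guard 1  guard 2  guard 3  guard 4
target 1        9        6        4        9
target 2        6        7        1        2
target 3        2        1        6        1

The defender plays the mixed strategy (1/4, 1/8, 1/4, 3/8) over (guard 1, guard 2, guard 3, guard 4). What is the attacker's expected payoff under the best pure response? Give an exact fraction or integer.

target 1: (9)·(1/4) + (6)·(1/8) + (4)·(1/4) + (9)·(3/8) = 59/8.
target 2: (6)·(1/4) + (7)·(1/8) + (1)·(1/4) + (2)·(3/8) = 27/8.
target 3: (2)·(1/4) + (1)·(1/8) + (6)·(1/4) + (1)·(3/8) = 5/2.
The best pure response is target 1 with expected payoff 59/8.

59/8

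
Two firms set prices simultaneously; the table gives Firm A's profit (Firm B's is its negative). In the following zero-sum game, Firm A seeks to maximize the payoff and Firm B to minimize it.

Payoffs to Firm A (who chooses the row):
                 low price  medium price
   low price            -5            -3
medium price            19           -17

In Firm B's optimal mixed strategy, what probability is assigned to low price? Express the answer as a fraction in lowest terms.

Row minima are -5 and -17, so Firm A's maximin is -5; column maxima are 19 and -3, so Firm B's minimax is -3. These differ, so the equilibrium is in mixed strategies.
Let Firm B play low price with probability q. Firm A is indifferent when −5q − 3(1−q) = 19q − 17(1−q), giving q = 7/19.

7/19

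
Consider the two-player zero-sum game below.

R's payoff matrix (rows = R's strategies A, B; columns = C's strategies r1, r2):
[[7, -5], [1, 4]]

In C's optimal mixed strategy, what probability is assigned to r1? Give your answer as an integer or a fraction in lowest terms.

3/5

Row minima are -5 and 1, so R's maximin is 1; column maxima are 7 and 4, so C's minimax is 4. These differ, so the equilibrium is in mixed strategies.
Let C play r1 with probability q. R is indifferent when 7q − 5(1−q) = q + 4(1−q), giving q = 3/5.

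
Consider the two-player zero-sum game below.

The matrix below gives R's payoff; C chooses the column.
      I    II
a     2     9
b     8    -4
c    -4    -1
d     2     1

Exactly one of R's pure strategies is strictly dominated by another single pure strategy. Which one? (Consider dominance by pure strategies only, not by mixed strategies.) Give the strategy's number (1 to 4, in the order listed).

3

Compare c with a: 2 > -4, 9 > -1.
So a strictly dominates c for R; c is strictly dominated.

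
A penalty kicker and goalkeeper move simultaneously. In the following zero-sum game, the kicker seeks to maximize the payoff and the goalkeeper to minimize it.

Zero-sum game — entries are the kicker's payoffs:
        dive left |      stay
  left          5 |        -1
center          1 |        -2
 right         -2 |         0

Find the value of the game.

-1/4

Row center is strictly dominated by row left, so the kicker never plays it.
The remaining 2×2 game on (left, right) × (dive left, stay) has no saddle point. Let the kicker play left with probability p; indifference gives 5p − 2(1−p) = −p, so p = 1/4.
Similarly the goalkeeper's optimal q on dive left is 1/8, and the value is 5·(1/8) + (-1)·(7/8) = -1/4.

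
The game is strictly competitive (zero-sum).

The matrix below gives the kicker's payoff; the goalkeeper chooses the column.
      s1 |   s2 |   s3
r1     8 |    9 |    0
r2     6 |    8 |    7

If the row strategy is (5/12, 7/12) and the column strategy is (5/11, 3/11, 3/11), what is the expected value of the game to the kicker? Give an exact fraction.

215/33

Against (5/11, 3/11, 3/11), each row's expected payoff is r1: 67/11; r2: 75/11.
Taking the (5/12, 7/12)-weighted average: (5/12)·(67/11) + (7/12)·(75/11) = 215/33.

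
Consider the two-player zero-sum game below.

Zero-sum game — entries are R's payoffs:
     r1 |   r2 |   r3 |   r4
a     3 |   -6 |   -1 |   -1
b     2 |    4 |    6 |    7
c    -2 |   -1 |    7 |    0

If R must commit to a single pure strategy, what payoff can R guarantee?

2

The worst-case payoff for each row is a: -6, b: 2, c: -2.
The best of these is 2.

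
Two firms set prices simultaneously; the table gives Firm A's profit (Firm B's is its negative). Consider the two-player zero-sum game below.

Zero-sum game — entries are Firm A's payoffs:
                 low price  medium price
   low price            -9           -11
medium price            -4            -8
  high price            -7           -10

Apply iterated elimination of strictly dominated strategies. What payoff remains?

-8

Row low price is strictly dominated by row medium price (-4>-9, -8>-11); eliminate low price.
Column low price is strictly dominated by medium price for Firm B (-8<-4, -10<-7); eliminate low price.
Row high price is strictly dominated by row medium price (-8>-10); eliminate high price.
Only (medium price, medium price) remains, with payoff -8.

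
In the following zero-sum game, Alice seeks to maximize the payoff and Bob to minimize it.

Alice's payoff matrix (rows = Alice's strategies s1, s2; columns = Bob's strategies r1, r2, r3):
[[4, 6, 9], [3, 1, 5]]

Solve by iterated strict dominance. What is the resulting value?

4

Row s2 is strictly dominated by row s1 (4>3, 6>1, 9>5); eliminate s2.
Column r2 is strictly dominated by r1 for Bob (4<6); eliminate r2.
Column r3 is strictly dominated by r1 for Bob (4<9); eliminate r3.
Only (s1, r1) remains, with payoff 4.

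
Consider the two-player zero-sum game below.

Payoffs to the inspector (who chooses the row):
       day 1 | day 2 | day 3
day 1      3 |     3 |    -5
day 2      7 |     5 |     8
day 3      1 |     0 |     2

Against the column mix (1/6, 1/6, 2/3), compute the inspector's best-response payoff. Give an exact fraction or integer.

day 1: (3)·(1/6) + (3)·(1/6) + (-5)·(2/3) = -7/3.
day 2: (7)·(1/6) + (5)·(1/6) + (8)·(2/3) = 22/3.
day 3: (1)·(1/6) + (0)·(1/6) + (2)·(2/3) = 3/2.
The best pure response is day 2 with expected payoff 22/3.

22/3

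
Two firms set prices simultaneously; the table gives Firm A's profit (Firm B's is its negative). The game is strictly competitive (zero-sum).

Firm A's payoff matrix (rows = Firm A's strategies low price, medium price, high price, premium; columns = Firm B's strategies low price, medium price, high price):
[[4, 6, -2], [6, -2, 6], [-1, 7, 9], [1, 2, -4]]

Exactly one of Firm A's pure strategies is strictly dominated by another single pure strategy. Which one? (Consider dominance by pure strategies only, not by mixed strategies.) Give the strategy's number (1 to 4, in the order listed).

Compare premium with low price: 4 > 1, 6 > 2, -2 > -4.
So low price strictly dominates premium for Firm A; premium is strictly dominated.

4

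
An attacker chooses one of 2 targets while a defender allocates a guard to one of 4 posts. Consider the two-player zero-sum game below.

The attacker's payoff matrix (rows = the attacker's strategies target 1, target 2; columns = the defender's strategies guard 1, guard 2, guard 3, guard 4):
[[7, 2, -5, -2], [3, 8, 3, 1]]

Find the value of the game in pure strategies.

1

Row minima: -5, 1 → the attacker's maximin is 1.
Column maxima: 7, 8, 3, 1 → the defender's minimax is 1.
They coincide at (target 2, guard 4), so the value is 1.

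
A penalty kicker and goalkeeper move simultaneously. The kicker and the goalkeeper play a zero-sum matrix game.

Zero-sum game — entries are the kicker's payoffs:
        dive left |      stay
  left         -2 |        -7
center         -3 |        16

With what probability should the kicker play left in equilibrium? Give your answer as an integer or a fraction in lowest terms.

19/24

Row minima are -7 and -3, so the kicker's maximin is -3; column maxima are -2 and 16, so the goalkeeper's minimax is -2. These differ, so the equilibrium is in mixed strategies.
Let the kicker play left with probability p. The goalkeeper is indifferent when −2p − 3(1−p) = −7p + 16(1−p), giving p = 19/24.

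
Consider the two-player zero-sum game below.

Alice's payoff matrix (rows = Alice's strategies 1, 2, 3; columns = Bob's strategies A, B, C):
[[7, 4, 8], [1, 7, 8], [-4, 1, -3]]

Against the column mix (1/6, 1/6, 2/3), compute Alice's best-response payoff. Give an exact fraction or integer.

43/6

1: (7)·(1/6) + (4)·(1/6) + (8)·(2/3) = 43/6.
2: (1)·(1/6) + (7)·(1/6) + (8)·(2/3) = 20/3.
3: (-4)·(1/6) + (1)·(1/6) + (-3)·(2/3) = -5/2.
The best pure response is 1 with expected payoff 43/6.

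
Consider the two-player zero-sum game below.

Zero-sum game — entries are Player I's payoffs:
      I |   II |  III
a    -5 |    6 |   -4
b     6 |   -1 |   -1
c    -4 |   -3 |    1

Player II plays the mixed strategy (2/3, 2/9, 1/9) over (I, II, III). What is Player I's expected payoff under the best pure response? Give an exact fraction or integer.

11/3

a: (-5)·(2/3) + (6)·(2/9) + (-4)·(1/9) = -22/9.
b: (6)·(2/3) + (-1)·(2/9) + (-1)·(1/9) = 11/3.
c: (-4)·(2/3) + (-3)·(2/9) + (1)·(1/9) = -29/9.
The best pure response is b with expected payoff 11/3.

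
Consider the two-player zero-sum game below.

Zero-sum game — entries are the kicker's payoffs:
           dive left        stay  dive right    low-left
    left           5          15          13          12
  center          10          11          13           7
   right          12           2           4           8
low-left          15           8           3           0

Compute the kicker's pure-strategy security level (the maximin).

7

The worst-case payoff for each row is left: 5, center: 7, right: 2, low-left: 0.
The best of these is 7.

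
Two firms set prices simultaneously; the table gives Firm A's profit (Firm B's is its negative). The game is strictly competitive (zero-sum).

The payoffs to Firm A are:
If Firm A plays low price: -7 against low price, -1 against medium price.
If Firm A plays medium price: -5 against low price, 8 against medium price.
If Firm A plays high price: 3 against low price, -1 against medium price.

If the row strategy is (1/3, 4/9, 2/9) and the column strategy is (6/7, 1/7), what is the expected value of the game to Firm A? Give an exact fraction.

-61/21

Against (6/7, 1/7), each row's expected payoff is low price: -43/7; medium price: -22/7; high price: 17/7.
Taking the (1/3, 4/9, 2/9)-weighted average: (1/3)·(-43/7) + (4/9)·(-22/7) + (2/9)·(17/7) = -61/21.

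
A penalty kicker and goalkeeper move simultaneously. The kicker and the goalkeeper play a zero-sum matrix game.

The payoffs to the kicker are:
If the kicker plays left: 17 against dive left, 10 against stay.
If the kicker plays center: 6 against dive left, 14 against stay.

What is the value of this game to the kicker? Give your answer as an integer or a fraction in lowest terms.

178/15

Row minima are 10 and 6, so the kicker's maximin is 10; column maxima are 17 and 14, so the goalkeeper's minimax is 14. These differ, so the equilibrium is in mixed strategies.
Let the kicker play left with probability p. The goalkeeper is indifferent when 17p + 6(1−p) = 10p + 14(1−p), giving p = 8/15.
Let the goalkeeper play dive left with probability q. The kicker is indifferent when 17q + 10(1−q) = 6q + 14(1−q), giving q = 4/15.
The value is 17·(4/15) + (10)·(11/15) = 178/15.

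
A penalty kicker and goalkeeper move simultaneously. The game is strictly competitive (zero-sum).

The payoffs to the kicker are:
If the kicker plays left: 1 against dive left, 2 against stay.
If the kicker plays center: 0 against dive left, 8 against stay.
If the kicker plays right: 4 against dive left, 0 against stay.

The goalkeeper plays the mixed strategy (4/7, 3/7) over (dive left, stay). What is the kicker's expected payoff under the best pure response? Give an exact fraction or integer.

left: (1)·(4/7) + (2)·(3/7) = 10/7.
center: (0)·(4/7) + (8)·(3/7) = 24/7.
right: (4)·(4/7) + (0)·(3/7) = 16/7.
The best pure response is center with expected payoff 24/7.

24/7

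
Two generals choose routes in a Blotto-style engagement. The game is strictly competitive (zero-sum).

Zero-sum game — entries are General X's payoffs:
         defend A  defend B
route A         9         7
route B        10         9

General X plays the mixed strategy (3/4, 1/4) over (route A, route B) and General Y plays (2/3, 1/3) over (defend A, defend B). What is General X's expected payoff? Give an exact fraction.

Against (2/3, 1/3), each row's expected payoff is route A: 25/3; route B: 29/3.
Taking the (3/4, 1/4)-weighted average: (3/4)·(25/3) + (1/4)·(29/3) = 26/3.

26/3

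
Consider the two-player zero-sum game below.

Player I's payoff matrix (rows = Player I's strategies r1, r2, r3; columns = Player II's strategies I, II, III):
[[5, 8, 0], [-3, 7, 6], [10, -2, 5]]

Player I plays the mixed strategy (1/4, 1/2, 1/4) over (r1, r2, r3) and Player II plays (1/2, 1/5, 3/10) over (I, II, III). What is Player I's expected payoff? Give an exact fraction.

17/5

Against (1/2, 1/5, 3/10), each row's expected payoff is r1: 41/10; r2: 17/10; r3: 61/10.
Taking the (1/4, 1/2, 1/4)-weighted average: (1/4)·(41/10) + (1/2)·(17/10) + (1/4)·(61/10) = 17/5.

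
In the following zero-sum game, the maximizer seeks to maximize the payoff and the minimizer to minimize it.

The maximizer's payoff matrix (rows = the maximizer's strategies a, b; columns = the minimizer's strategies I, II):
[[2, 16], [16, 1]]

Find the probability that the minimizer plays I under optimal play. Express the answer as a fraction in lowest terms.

Row minima are 2 and 1, so the maximizer's maximin is 2; column maxima are 16 and 16, so the minimizer's minimax is 16. These differ, so the equilibrium is in mixed strategies.
Let the minimizer play I with probability q. The maximizer is indifferent when 2q + 16(1−q) = 16q + (1−q), giving q = 15/29.

15/29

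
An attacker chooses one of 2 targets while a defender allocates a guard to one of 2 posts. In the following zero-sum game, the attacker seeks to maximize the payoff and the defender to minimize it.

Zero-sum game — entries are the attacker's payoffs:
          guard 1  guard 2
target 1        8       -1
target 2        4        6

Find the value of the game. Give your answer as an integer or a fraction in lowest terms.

52/11

Row minima are -1 and 4, so the attacker's maximin is 4; column maxima are 8 and 6, so the defender's minimax is 6. These differ, so the equilibrium is in mixed strategies.
Let the attacker play target 1 with probability p. The defender is indifferent when 8p + 4(1−p) = −p + 6(1−p), giving p = 2/11.
Let the defender play guard 1 with probability q. The attacker is indifferent when 8q − (1−q) = 4q + 6(1−q), giving q = 7/11.
The value is 8·(7/11) + (-1)·(4/11) = 52/11.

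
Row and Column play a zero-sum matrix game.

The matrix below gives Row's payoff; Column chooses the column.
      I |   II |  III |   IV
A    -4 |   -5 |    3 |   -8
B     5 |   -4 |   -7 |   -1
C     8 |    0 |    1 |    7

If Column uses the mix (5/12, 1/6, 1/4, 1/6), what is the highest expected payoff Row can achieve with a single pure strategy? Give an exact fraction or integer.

19/4

A: (-4)·(5/12) + (-5)·(1/6) + (3)·(1/4) + (-8)·(1/6) = -37/12.
B: (5)·(5/12) + (-4)·(1/6) + (-7)·(1/4) + (-1)·(1/6) = -1/2.
C: (8)·(5/12) + (0)·(1/6) + (1)·(1/4) + (7)·(1/6) = 19/4.
The best pure response is C with expected payoff 19/4.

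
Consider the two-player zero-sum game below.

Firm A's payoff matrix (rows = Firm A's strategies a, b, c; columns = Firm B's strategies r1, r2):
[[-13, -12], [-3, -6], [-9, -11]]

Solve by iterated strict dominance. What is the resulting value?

Row c is strictly dominated by row b (-3>-9, -6>-11); eliminate c.
Row a is strictly dominated by row b (-3>-13, -6>-12); eliminate a.
Column r1 is strictly dominated by r2 for Firm B (-6<-3); eliminate r1.
Only (b, r2) remains, with payoff -6.

-6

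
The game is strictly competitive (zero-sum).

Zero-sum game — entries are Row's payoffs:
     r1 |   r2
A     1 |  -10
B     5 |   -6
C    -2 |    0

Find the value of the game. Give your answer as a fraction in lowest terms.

-12/13

Row A is strictly dominated by row B, so Row never plays it.
The remaining 2×2 game on (B, C) × (r1, r2) has no saddle point. Let Row play B with probability p; indifference gives 5p − 2(1−p) = −6p, so p = 2/13.
Similarly Column's optimal q on r1 is 6/13, and the value is 5·(6/13) + (-6)·(7/13) = -12/13.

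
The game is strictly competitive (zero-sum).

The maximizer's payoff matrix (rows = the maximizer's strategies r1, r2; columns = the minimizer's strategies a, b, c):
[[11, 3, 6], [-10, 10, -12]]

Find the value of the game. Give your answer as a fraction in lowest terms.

Column a is strictly dominated by c for the minimizer (it gives the maximizer more in every row).
The remaining 2×2 game on (r1, r2) × (b, c) has no saddle point. Let the maximizer play r1 with probability p; indifference gives 3p + 10(1−p) = 6p − 12(1−p), so p = 22/25.
Similarly the minimizer's optimal q on b is 18/25, and the value is 3·(18/25) + (6)·(7/25) = 96/25.

96/25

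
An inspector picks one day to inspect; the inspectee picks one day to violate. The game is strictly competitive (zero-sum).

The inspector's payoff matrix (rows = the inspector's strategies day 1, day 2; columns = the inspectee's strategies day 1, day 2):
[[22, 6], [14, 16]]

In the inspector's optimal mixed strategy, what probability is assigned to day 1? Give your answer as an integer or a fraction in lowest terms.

Row minima are 6 and 14, so the inspector's maximin is 14; column maxima are 22 and 16, so the inspectee's minimax is 16. These differ, so the equilibrium is in mixed strategies.
Let the inspector play day 1 with probability p. The inspectee is indifferent when 22p + 14(1−p) = 6p + 16(1−p), giving p = 1/9.

1/9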